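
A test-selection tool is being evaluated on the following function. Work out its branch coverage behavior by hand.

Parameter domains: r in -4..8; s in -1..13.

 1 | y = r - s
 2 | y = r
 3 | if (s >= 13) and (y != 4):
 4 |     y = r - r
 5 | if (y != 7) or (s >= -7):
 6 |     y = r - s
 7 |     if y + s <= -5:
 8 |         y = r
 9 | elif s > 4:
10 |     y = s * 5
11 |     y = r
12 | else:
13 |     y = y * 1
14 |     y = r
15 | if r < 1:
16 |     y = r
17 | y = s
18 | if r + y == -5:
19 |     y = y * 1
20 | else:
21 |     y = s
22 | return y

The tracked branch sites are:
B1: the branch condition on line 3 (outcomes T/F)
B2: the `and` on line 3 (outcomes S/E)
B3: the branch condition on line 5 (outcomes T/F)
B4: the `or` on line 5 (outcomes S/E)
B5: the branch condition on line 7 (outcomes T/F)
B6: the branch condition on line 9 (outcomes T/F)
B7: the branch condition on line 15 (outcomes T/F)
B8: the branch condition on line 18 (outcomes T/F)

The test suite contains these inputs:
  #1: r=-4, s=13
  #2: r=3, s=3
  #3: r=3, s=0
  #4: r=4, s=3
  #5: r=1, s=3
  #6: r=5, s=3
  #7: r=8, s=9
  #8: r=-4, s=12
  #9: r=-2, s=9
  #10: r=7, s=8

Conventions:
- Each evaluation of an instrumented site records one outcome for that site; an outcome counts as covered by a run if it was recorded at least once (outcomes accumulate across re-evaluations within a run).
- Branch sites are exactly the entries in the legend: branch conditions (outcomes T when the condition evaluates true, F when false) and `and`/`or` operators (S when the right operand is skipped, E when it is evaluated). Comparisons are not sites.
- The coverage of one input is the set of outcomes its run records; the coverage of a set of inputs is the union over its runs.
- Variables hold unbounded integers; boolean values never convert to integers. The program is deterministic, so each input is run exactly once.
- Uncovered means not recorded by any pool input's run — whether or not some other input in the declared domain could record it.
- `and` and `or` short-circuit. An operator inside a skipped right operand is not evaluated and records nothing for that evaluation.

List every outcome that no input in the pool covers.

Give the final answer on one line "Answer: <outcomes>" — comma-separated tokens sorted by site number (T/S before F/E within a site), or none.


#1 (r=-4, s=13) -> B2->E, B1->T, B4->S, B3->T, B5->F, B7->T, B8->F; covered: B1=T, B2=E, B3=T, B4=S, B5=F, B7=T, B8=F
#2 (r=3, s=3) -> B2->S, B1->F, B4->S, B3->T, B5->F, B7->F, B8->F; covered: B1=F, B2=S, B3=T, B4=S, B5=F, B7=F, B8=F
#3 (r=3, s=0) -> B2->S, B1->F, B4->S, B3->T, B5->F, B7->F, B8->F; covered: B1=F, B2=S, B3=T, B4=S, B5=F, B7=F, B8=F
#4 (r=4, s=3) -> B2->S, B1->F, B4->S, B3->T, B5->F, B7->F, B8->F; covered: B1=F, B2=S, B3=T, B4=S, B5=F, B7=F, B8=F
#5 (r=1, s=3) -> B2->S, B1->F, B4->S, B3->T, B5->F, B7->F, B8->F; covered: B1=F, B2=S, B3=T, B4=S, B5=F, B7=F, B8=F
#6 (r=5, s=3) -> B2->S, B1->F, B4->S, B3->T, B5->F, B7->F, B8->F; covered: B1=F, B2=S, B3=T, B4=S, B5=F, B7=F, B8=F
#7 (r=8, s=9) -> B2->S, B1->F, B4->S, B3->T, B5->F, B7->F, B8->F; covered: B1=F, B2=S, B3=T, B4=S, B5=F, B7=F, B8=F
#8 (r=-4, s=12) -> B2->S, B1->F, B4->S, B3->T, B5->F, B7->T, B8->F; covered: B1=F, B2=S, B3=T, B4=S, B5=F, B7=T, B8=F
#9 (r=-2, s=9) -> B2->S, B1->F, B4->S, B3->T, B5->F, B7->T, B8->F; covered: B1=F, B2=S, B3=T, B4=S, B5=F, B7=T, B8=F
#10 (r=7, s=8) -> B2->S, B1->F, B4->E, B3->T, B5->F, B7->F, B8->F; covered: B1=F, B2=S, B3=T, B4=E, B5=F, B7=F, B8=F
union over the pool: B1=T, B1=F, B2=S, B2=E, B3=T, B4=S, B4=E, B5=F, B7=T, B7=F, B8=F
uncovered (5 of 16): B3=F, B5=T, B6=T, B6=F, B8=T
Answer: B3=F, B5=T, B6=T, B6=F, B8=T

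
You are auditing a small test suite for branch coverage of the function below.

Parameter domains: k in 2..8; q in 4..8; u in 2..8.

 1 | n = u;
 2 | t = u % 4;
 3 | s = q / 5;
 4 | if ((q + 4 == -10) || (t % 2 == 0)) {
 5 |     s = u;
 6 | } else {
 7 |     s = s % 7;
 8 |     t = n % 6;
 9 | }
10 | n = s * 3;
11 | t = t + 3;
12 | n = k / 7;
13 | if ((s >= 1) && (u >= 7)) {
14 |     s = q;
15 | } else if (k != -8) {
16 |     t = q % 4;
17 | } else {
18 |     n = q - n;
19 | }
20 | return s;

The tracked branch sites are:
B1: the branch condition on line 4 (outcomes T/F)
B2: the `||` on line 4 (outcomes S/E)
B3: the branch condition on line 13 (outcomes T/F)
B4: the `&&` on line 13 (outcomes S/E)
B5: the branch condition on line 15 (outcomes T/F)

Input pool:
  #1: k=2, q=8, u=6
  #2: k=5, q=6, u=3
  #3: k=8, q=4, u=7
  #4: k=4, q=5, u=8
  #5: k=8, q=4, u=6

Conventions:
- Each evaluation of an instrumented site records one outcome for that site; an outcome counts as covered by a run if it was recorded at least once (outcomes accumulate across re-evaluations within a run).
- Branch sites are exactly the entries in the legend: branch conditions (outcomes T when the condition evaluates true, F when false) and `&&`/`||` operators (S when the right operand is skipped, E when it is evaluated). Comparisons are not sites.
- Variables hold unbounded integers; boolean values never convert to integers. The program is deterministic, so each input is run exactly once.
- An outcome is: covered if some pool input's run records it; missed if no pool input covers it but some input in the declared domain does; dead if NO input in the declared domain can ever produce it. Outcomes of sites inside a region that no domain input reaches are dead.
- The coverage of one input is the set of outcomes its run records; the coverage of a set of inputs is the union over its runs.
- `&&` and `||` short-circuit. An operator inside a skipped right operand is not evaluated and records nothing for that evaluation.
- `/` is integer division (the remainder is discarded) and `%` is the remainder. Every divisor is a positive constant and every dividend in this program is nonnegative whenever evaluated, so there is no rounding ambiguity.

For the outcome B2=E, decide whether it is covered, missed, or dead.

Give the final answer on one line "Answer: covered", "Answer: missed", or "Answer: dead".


B2=E is recorded by pool input(s) 1, 2, 3, 4, 5 -> covered
Answer: covered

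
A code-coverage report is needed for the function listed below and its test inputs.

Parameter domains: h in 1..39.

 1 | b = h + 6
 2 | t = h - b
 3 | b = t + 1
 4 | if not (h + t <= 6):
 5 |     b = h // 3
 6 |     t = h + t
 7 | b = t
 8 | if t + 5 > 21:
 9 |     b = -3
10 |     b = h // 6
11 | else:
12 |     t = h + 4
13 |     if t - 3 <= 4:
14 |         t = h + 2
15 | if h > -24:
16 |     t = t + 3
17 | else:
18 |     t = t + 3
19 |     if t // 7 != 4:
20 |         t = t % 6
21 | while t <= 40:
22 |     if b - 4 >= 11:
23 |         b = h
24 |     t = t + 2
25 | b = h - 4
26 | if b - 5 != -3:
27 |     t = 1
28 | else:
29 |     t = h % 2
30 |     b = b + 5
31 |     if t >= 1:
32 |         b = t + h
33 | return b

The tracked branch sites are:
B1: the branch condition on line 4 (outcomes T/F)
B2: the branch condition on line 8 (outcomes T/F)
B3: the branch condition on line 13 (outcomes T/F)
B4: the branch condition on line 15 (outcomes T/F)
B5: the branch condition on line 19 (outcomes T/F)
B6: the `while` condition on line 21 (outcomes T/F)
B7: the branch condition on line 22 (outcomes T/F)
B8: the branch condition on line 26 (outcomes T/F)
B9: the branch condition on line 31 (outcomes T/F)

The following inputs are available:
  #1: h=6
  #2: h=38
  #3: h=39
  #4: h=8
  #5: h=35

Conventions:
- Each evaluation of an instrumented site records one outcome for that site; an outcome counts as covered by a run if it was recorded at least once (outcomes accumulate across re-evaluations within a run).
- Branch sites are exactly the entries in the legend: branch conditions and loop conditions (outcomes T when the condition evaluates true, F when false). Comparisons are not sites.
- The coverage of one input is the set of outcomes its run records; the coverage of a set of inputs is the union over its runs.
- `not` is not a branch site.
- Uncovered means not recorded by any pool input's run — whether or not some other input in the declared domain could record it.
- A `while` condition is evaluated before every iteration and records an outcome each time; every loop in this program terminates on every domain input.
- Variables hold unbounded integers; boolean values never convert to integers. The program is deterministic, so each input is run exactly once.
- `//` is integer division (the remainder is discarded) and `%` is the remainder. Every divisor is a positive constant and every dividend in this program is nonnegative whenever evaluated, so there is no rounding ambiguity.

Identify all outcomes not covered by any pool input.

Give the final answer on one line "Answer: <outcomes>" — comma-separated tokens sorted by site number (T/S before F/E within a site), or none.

test 1 (h=6) fires B1->F, B2->F, B3->F, B4->T, B6->T, B7->F, B6->T, B7->F, B6->T, B7->F, B6->T, B7->F, B6->T, B7->F, ...; hits B1=F, B2=F, B3=F, B4=T, B6=T, B6=F, B7=F, B8=F, B9=F
test 2 (h=38) fires B1->T, B2->T, B4->T, B6->T, B7->F, B6->T, B7->F, B6->T, B7->F, B6->F, B8->T; hits B1=T, B2=T, B4=T, B6=T, B6=F, B7=F, B8=T
test 3 (h=39) fires B1->T, B2->T, B4->T, B6->T, B7->F, B6->T, B7->F, B6->T, B7->F, B6->F, B8->T; hits B1=T, B2=T, B4=T, B6=T, B6=F, B7=F, B8=T
test 4 (h=8) fires B1->F, B2->F, B3->F, B4->T, B6->T, B7->F, B6->T, B7->F, B6->T, B7->F, B6->T, B7->F, B6->T, B7->F, ...; hits B1=F, B2=F, B3=F, B4=T, B6=T, B6=F, B7=F, B8=T
test 5 (h=35) fires B1->T, B2->T, B4->T, B6->T, B7->F, B6->T, B7->F, B6->T, B7->F, B6->T, B7->F, B6->T, B7->F, B6->F, ...; hits B1=T, B2=T, B4=T, B6=T, B6=F, B7=F, B8=T
union over the pool: B1=T, B1=F, B2=T, B2=F, B3=F, B4=T, B6=T, B6=F, B7=F, B8=T, B8=F, B9=F
uncovered (6 of 18): B3=T, B4=F, B5=T, B5=F, B7=T, B9=T

Answer: B3=T, B4=F, B5=T, B5=F, B7=T, B9=T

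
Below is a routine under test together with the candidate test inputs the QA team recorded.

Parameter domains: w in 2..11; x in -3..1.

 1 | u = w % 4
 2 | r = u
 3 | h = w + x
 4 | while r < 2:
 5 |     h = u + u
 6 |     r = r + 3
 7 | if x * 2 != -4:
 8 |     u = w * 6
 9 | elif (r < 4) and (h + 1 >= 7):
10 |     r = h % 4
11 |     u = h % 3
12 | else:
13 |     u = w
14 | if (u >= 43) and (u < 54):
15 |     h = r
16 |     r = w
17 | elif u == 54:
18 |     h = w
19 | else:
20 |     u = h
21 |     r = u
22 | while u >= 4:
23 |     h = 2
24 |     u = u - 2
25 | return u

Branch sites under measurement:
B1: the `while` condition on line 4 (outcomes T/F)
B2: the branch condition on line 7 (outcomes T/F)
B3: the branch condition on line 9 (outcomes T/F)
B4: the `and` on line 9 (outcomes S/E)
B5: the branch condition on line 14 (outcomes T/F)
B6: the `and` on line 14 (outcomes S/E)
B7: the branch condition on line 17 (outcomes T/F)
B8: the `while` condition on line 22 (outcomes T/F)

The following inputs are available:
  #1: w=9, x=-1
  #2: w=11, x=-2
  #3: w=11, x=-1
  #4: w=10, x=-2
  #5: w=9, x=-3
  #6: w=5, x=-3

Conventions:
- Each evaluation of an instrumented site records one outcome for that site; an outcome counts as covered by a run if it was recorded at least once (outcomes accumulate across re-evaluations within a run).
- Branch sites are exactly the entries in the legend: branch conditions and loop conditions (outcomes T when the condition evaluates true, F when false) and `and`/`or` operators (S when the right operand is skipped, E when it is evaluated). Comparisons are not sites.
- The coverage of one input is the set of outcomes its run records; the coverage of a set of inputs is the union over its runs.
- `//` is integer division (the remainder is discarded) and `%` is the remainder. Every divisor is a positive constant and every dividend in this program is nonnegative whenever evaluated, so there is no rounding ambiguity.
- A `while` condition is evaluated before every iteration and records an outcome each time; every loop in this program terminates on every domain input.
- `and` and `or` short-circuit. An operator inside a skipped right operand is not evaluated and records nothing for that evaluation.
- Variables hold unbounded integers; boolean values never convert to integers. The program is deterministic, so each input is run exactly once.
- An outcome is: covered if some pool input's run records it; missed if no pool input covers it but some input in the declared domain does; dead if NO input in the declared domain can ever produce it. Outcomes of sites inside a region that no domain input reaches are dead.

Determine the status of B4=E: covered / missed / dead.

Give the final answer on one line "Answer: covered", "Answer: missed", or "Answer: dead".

B4=E is recorded by pool input(s) 2, 4 -> covered

Answer: covered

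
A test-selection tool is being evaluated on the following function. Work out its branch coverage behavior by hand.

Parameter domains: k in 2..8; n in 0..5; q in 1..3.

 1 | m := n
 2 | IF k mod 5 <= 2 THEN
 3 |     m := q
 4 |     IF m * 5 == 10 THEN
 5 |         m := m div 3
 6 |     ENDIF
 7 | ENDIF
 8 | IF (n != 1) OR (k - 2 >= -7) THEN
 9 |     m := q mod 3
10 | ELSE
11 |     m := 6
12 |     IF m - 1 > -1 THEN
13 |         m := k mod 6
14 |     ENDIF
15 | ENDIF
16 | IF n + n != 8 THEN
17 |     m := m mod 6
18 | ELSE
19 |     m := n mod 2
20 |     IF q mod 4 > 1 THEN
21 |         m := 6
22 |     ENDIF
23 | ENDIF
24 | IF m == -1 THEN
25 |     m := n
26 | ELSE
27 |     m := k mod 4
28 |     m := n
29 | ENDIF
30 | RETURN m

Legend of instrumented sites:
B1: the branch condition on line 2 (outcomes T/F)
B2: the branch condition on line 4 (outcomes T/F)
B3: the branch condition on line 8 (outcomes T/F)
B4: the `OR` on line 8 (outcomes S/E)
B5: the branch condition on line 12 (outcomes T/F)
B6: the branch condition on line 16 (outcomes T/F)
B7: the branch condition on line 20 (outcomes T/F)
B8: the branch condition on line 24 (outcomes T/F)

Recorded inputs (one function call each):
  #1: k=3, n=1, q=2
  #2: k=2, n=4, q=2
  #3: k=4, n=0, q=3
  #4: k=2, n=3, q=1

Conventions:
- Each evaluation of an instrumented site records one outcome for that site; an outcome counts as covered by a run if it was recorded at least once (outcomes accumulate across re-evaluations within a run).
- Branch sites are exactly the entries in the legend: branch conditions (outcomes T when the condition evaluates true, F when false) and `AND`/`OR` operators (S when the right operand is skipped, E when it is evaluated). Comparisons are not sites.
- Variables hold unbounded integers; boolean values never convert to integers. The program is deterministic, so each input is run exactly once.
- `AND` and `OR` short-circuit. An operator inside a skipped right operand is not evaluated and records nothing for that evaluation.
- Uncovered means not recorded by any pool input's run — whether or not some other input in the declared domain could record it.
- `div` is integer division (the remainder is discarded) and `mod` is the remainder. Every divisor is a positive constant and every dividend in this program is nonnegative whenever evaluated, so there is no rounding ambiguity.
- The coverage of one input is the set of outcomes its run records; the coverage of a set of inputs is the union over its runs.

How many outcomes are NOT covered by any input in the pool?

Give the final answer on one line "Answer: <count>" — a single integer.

run #1 (k=3, n=1, q=2) records B1=F, B3=T, B4=E, B6=T, B8=F
run #2 (k=2, n=4, q=2) records B1=T, B2=T, B3=T, B4=S, B6=F, B7=T, B8=F
run #3 (k=4, n=0, q=3) records B1=F, B3=T, B4=S, B6=T, B8=F
run #4 (k=2, n=3, q=1) records B1=T, B2=F, B3=T, B4=S, B6=T, B8=F
union over the pool: B1=T, B1=F, B2=T, B2=F, B3=T, B4=S, B4=E, B6=T, B6=F, B7=T, B8=F
uncovered (5 of 16): B3=F, B5=T, B5=F, B7=F, B8=T

Answer: 5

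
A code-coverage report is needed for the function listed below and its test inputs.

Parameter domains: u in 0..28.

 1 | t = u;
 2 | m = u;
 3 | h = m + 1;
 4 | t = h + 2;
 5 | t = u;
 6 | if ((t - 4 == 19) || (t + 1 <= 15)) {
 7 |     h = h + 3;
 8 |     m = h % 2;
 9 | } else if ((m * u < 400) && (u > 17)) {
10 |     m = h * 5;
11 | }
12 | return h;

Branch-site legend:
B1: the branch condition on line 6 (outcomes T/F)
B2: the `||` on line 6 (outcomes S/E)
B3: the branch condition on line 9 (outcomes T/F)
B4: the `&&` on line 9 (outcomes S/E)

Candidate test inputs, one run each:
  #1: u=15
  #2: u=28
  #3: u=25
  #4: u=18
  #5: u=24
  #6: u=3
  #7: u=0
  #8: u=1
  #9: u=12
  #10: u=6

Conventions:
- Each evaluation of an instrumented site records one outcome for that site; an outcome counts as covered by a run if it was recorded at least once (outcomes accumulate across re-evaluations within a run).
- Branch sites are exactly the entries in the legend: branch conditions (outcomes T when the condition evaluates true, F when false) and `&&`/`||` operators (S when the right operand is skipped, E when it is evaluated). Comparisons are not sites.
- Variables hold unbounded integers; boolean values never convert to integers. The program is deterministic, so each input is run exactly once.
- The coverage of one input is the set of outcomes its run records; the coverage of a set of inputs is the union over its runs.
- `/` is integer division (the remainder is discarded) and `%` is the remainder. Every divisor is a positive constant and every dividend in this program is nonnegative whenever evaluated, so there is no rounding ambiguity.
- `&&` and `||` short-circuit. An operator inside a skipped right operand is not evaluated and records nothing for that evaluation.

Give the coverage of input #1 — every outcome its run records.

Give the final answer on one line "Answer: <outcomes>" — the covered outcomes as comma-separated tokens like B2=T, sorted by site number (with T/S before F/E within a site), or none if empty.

Tracing the run of input #1 (u=15):
  B2->E, B1->F, B4->E, B3->F
collecting distinct outcomes: B1=F, B2=E, B3=F, B4=E

Answer: B1=F, B2=E, B3=F, B4=E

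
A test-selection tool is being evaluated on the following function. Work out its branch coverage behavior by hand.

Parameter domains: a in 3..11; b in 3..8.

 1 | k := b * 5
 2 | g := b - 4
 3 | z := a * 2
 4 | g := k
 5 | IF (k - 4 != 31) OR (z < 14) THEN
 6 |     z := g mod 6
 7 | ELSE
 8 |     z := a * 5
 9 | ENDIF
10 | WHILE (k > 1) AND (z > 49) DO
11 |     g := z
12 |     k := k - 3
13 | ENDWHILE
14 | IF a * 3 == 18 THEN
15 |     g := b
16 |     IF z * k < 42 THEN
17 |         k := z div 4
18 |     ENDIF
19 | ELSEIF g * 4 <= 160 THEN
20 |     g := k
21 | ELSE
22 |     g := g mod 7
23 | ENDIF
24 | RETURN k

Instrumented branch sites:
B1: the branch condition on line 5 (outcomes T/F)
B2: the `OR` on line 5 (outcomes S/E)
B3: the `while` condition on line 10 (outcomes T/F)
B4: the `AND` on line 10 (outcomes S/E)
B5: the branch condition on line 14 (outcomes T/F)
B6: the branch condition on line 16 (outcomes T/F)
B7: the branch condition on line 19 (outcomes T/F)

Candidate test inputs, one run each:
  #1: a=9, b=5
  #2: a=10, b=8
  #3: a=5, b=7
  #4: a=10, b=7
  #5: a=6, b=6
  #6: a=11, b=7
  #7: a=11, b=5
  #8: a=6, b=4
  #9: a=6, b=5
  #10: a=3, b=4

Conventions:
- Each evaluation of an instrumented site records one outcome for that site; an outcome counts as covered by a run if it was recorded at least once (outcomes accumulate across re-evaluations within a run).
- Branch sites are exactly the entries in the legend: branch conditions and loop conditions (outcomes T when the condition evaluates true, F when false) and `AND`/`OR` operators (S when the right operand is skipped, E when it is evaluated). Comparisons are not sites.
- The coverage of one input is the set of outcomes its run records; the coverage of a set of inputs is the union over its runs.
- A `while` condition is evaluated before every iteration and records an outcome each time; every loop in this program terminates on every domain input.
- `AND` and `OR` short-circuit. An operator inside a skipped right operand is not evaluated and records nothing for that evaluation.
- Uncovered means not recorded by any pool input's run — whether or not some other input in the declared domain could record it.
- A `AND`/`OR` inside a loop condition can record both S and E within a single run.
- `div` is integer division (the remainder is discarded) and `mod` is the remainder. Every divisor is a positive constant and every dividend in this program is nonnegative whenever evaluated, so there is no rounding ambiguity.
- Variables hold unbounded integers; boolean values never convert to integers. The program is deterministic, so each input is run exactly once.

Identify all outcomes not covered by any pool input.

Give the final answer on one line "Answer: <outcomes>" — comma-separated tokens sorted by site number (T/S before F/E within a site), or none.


run #1 (a=9, b=5) runs B2->S, B1->T, B4->E, B3->F, B5->F, B7->T; records B1=T, B2=S, B3=F, B4=E, B5=F, B7=T
run #2 (a=10, b=8) runs B2->S, B1->T, B4->E, B3->F, B5->F, B7->T; records B1=T, B2=S, B3=F, B4=E, B5=F, B7=T
run #3 (a=5, b=7) runs B2->E, B1->T, B4->E, B3->F, B5->F, B7->T; records B1=T, B2=E, B3=F, B4=E, B5=F, B7=T
run #4 (a=10, b=7) runs B2->E, B1->F, B4->E, B3->T, B4->E, B3->T, B4->E, B3->T, B4->E, B3->T, B4->E, B3->T, B4->E, B3->T, ...; records B1=F, B2=E, B3=T, B3=F, B4=S, B4=E, B5=F, B7=F
run #5 (a=6, b=6) runs B2->S, B1->T, B4->E, B3->F, B5->T, B6->T; records B1=T, B2=S, B3=F, B4=E, B5=T, B6=T
run #6 (a=11, b=7) runs B2->E, B1->F, B4->E, B3->T, B4->E, B3->T, B4->E, B3->T, B4->E, B3->T, B4->E, B3->T, B4->E, B3->T, ...; records B1=F, B2=E, B3=T, B3=F, B4=S, B4=E, B5=F, B7=F
run #7 (a=11, b=5) runs B2->S, B1->T, B4->E, B3->F, B5->F, B7->T; records B1=T, B2=S, B3=F, B4=E, B5=F, B7=T
run #8 (a=6, b=4) runs B2->S, B1->T, B4->E, B3->F, B5->T, B6->T; records B1=T, B2=S, B3=F, B4=E, B5=T, B6=T
run #9 (a=6, b=5) runs B2->S, B1->T, B4->E, B3->F, B5->T, B6->T; records B1=T, B2=S, B3=F, B4=E, B5=T, B6=T
run #10 (a=3, b=4) runs B2->S, B1->T, B4->E, B3->F, B5->F, B7->T; records B1=T, B2=S, B3=F, B4=E, B5=F, B7=T
union over the pool: B1=T, B1=F, B2=S, B2=E, B3=T, B3=F, B4=S, B4=E, B5=T, B5=F, B6=T, B7=T, B7=F
uncovered (1 of 14): B6=F
Answer: B6=F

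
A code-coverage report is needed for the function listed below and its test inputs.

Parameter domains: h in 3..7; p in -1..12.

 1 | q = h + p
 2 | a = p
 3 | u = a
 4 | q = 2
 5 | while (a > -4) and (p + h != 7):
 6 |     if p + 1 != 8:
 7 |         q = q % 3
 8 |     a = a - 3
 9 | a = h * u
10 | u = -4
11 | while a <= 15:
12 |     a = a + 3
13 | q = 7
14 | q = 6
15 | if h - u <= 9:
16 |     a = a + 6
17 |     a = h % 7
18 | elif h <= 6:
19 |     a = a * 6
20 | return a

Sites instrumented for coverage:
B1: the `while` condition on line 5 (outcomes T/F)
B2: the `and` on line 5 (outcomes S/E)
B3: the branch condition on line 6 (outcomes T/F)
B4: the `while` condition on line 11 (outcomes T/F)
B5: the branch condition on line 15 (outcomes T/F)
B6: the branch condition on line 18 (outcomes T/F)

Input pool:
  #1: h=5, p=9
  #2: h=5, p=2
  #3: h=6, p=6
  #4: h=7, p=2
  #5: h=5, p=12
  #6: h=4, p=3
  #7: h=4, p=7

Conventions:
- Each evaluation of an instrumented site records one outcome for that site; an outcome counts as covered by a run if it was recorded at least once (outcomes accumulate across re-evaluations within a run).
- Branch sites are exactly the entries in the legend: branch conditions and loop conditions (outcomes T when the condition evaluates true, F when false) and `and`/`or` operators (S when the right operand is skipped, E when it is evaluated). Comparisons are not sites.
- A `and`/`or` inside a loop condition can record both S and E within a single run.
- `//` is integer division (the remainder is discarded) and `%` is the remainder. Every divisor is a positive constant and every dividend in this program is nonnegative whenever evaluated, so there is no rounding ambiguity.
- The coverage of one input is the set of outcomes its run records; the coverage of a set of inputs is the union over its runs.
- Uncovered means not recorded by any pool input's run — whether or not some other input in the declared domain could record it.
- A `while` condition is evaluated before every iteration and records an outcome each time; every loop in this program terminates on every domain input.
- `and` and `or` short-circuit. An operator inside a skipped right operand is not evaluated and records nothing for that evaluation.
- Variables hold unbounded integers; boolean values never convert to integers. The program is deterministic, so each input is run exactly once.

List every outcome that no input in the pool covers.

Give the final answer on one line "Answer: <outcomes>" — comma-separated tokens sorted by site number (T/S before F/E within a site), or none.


test 1 (h=5, p=9) fires B2->E, B1->T, B3->T, B2->E, B1->T, B3->T, B2->E, B1->T, B3->T, B2->E, B1->T, B3->T, B2->E, B1->T, ...; hits B1=T, B1=F, B2=S, B2=E, B3=T, B4=F, B5=T
test 2 (h=5, p=2) fires B2->E, B1->F, B4->T, B4->T, B4->F, B5->T; hits B1=F, B2=E, B4=T, B4=F, B5=T
test 3 (h=6, p=6) fires B2->E, B1->T, B3->T, B2->E, B1->T, B3->T, B2->E, B1->T, B3->T, B2->E, B1->T, B3->T, B2->S, B1->F, ...; hits B1=T, B1=F, B2=S, B2=E, B3=T, B4=F, B5=F, B6=T
test 4 (h=7, p=2) fires B2->E, B1->T, B3->T, B2->E, B1->T, B3->T, B2->S, B1->F, B4->T, B4->F, B5->F, B6->F; hits B1=T, B1=F, B2=S, B2=E, B3=T, B4=T, B4=F, B5=F, B6=F
test 5 (h=5, p=12) fires B2->E, B1->T, B3->T, B2->E, B1->T, B3->T, B2->E, B1->T, B3->T, B2->E, B1->T, B3->T, B2->E, B1->T, ...; hits B1=T, B1=F, B2=S, B2=E, B3=T, B4=F, B5=T
test 6 (h=4, p=3) fires B2->E, B1->F, B4->T, B4->T, B4->F, B5->T; hits B1=F, B2=E, B4=T, B4=F, B5=T
test 7 (h=4, p=7) fires B2->E, B1->T, B3->F, B2->E, B1->T, B3->F, B2->E, B1->T, B3->F, B2->E, B1->T, B3->F, B2->S, B1->F, ...; hits B1=T, B1=F, B2=S, B2=E, B3=F, B4=F, B5=T
union over the pool: B1=T, B1=F, B2=S, B2=E, B3=T, B3=F, B4=T, B4=F, B5=T, B5=F, B6=T, B6=F
uncovered (0 of 12): none
Answer: none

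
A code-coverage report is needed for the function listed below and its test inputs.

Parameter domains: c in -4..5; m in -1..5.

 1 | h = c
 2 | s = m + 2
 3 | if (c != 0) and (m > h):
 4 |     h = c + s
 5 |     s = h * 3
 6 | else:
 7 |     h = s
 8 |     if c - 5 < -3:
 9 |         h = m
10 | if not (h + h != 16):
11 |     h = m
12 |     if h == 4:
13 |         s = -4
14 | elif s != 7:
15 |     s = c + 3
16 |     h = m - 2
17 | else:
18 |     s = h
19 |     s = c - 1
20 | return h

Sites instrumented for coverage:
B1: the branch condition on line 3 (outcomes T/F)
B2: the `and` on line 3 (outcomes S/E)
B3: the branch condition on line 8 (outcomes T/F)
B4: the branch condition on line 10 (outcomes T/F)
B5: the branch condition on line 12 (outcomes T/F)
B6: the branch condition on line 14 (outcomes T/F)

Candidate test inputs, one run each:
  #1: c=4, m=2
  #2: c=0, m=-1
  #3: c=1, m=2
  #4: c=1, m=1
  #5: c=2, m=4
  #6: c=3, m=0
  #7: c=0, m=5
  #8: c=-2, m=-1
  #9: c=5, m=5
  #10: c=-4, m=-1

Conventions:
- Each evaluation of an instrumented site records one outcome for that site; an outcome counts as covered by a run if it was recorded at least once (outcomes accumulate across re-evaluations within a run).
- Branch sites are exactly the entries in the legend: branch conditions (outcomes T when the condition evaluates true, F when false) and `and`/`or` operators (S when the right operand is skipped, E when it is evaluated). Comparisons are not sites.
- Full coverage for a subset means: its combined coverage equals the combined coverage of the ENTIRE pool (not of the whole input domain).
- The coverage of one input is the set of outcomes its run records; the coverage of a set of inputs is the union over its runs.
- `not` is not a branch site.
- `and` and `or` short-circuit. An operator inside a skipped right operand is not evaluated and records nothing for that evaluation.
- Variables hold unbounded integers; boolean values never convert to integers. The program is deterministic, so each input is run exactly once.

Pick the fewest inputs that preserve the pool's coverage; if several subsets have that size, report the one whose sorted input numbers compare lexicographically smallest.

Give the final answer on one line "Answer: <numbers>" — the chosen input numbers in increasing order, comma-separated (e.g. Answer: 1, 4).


test 1 (c=4, m=2) fires B2->E, B1->F, B3->F, B4->F, B6->T; hits B1=F, B2=E, B3=F, B4=F, B6=T
test 2 (c=0, m=-1) fires B2->S, B1->F, B3->T, B4->F, B6->T; hits B1=F, B2=S, B3=T, B4=F, B6=T
test 3 (c=1, m=2) fires B2->E, B1->T, B4->F, B6->T; hits B1=T, B2=E, B4=F, B6=T
test 4 (c=1, m=1) fires B2->E, B1->F, B3->T, B4->F, B6->T; hits B1=F, B2=E, B3=T, B4=F, B6=T
test 5 (c=2, m=4) fires B2->E, B1->T, B4->T, B5->T; hits B1=T, B2=E, B4=T, B5=T
test 6 (c=3, m=0) fires B2->E, B1->F, B3->F, B4->F, B6->T; hits B1=F, B2=E, B3=F, B4=F, B6=T
test 7 (c=0, m=5) fires B2->S, B1->F, B3->T, B4->F, B6->F; hits B1=F, B2=S, B3=T, B4=F, B6=F
test 8 (c=-2, m=-1) fires B2->E, B1->T, B4->F, B6->T; hits B1=T, B2=E, B4=F, B6=T
test 9 (c=5, m=5) fires B2->E, B1->F, B3->F, B4->F, B6->F; hits B1=F, B2=E, B3=F, B4=F, B6=F
test 10 (c=-4, m=-1) fires B2->E, B1->T, B4->F, B6->T; hits B1=T, B2=E, B4=F, B6=T
together the pool reaches 11 outcomes: B1=T, B1=F, B2=S, B2=E, B3=T, B3=F, B4=T, B4=F, B5=T, B6=T, B6=F
size 1 is not enough: best union over all size-1 subsets is 5/11
size 2 is not enough: best union over all size-2 subsets is 9/11
the canonical winner is {1, 5, 7}: size 3, full 11-outcome coverage, earliest index list among size-3 covers
Answer: 1, 5, 7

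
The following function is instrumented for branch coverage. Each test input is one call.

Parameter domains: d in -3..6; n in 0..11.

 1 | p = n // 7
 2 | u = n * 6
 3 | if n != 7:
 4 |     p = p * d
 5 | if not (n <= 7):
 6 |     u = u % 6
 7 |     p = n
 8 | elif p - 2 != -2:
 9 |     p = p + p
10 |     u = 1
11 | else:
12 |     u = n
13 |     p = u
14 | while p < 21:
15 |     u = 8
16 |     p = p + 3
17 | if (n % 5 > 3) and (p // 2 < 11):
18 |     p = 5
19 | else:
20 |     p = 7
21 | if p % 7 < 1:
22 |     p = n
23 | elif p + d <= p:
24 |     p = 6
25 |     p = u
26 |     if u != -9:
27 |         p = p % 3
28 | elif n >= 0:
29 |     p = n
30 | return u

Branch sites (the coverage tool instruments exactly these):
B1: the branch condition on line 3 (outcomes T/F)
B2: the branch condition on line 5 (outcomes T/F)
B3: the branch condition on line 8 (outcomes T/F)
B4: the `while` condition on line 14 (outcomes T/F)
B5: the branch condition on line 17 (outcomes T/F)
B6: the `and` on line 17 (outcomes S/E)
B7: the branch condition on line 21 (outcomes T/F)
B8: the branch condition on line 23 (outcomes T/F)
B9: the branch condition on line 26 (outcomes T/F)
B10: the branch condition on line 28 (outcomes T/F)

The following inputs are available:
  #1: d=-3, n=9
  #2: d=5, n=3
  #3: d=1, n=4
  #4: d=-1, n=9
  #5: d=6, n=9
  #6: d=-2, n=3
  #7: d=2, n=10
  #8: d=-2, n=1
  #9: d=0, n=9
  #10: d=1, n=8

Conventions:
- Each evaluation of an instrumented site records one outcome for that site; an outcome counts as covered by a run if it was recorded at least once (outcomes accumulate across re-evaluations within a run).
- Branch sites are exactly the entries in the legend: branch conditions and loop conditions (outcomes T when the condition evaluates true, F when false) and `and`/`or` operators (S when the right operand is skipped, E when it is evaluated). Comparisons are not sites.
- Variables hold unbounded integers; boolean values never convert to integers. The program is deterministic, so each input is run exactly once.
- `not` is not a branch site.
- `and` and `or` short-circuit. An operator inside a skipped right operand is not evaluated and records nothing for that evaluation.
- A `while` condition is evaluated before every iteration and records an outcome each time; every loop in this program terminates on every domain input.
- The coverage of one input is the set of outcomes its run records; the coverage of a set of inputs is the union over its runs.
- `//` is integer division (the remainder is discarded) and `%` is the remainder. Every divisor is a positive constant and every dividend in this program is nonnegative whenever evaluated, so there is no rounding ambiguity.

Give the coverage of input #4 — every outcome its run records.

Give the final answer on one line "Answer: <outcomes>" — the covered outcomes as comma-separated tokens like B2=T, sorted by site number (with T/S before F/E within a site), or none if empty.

Running input #4 (d=-1, n=9), event by event:
  B1->T, B2->T, B4->T, B4->T, B4->T, B4->T, B4->F, B6->E, B5->T, B7->F
  B8->T, B9->T
as a set, this run covers: B1=T, B2=T, B4=T, B4=F, B5=T, B6=E, B7=F, B8=T, B9=T

Answer: B1=T, B2=T, B4=T, B4=F, B5=T, B6=E, B7=F, B8=T, B9=T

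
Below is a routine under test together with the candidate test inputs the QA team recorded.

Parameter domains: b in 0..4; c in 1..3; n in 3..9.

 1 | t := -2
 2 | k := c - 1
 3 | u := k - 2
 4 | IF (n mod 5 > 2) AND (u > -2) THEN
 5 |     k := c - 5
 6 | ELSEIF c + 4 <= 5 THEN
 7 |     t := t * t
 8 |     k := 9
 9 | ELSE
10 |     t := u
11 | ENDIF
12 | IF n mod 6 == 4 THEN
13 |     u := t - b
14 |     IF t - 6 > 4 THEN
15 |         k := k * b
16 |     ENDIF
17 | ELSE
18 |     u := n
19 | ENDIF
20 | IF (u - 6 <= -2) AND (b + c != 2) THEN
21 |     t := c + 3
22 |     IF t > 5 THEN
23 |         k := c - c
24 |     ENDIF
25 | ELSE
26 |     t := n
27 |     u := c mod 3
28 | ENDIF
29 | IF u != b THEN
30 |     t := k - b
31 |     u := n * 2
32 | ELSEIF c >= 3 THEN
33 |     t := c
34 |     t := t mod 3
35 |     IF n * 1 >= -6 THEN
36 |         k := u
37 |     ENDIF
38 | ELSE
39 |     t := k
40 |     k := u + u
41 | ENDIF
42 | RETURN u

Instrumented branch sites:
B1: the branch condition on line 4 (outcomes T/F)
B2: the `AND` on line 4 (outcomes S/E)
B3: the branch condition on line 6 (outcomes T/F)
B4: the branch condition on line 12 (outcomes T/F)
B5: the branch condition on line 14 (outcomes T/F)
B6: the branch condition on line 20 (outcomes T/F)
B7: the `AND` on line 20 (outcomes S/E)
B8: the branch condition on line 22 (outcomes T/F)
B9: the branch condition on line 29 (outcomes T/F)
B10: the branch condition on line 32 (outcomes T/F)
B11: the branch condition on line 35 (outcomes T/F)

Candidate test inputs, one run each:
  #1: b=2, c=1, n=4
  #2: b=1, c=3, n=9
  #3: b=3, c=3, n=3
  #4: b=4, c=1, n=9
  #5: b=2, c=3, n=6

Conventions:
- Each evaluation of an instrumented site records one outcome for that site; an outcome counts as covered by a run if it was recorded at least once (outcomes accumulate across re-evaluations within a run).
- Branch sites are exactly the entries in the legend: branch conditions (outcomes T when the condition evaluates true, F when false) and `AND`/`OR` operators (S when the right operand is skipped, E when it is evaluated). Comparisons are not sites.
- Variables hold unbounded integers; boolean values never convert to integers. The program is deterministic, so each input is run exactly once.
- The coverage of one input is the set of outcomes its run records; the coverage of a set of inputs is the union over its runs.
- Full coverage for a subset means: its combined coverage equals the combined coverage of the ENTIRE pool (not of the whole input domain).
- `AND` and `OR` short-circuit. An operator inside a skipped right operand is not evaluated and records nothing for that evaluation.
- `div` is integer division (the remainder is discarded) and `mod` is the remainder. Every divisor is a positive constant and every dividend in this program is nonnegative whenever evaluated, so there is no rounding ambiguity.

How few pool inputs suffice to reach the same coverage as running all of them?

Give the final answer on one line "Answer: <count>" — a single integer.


input #1, b=2, c=1, n=4: events B2->E, B1->F, B3->T, B4->T, B5->F, B7->E, B6->T, B8->F, B9->F, B10->F; outcomes B1=F, B2=E, B3=T, B4=T, B5=F, B6=T, B7=E, B8=F, B9=F, B10=F
input #2, b=1, c=3, n=9: events B2->E, B1->T, B4->F, B7->S, B6->F, B9->T; outcomes B1=T, B2=E, B4=F, B6=F, B7=S, B9=T
input #3, b=3, c=3, n=3: events B2->E, B1->T, B4->F, B7->E, B6->T, B8->T, B9->F, B10->T, B11->T; outcomes B1=T, B2=E, B4=F, B6=T, B7=E, B8=T, B9=F, B10=T, B11=T
input #4, b=4, c=1, n=9: events B2->E, B1->F, B3->T, B4->F, B7->S, B6->F, B9->T; outcomes B1=F, B2=E, B3=T, B4=F, B6=F, B7=S, B9=T
input #5, b=2, c=3, n=6: events B2->S, B1->F, B3->F, B4->F, B7->S, B6->F, B9->T; outcomes B1=F, B2=S, B3=F, B4=F, B6=F, B7=S, B9=T
the full pool covers 20 outcomes: B1=T, B1=F, B2=S, B2=E, B3=T, B3=F, B4=T, B4=F, B5=F, B6=T, B6=F, B7=S, B7=E, B8=T, B8=F, B9=T, B9=F, B10=T, B10=F, B11=T
checked all size-1 subsets: none covers 20 outcomes (max 10/20)
checked all size-2 subsets: none covers 20 outcomes (max 16/20)
the canonical winner is {1, 3, 5}: size 3, full 20-outcome coverage, earliest index list among size-3 covers
Answer: 3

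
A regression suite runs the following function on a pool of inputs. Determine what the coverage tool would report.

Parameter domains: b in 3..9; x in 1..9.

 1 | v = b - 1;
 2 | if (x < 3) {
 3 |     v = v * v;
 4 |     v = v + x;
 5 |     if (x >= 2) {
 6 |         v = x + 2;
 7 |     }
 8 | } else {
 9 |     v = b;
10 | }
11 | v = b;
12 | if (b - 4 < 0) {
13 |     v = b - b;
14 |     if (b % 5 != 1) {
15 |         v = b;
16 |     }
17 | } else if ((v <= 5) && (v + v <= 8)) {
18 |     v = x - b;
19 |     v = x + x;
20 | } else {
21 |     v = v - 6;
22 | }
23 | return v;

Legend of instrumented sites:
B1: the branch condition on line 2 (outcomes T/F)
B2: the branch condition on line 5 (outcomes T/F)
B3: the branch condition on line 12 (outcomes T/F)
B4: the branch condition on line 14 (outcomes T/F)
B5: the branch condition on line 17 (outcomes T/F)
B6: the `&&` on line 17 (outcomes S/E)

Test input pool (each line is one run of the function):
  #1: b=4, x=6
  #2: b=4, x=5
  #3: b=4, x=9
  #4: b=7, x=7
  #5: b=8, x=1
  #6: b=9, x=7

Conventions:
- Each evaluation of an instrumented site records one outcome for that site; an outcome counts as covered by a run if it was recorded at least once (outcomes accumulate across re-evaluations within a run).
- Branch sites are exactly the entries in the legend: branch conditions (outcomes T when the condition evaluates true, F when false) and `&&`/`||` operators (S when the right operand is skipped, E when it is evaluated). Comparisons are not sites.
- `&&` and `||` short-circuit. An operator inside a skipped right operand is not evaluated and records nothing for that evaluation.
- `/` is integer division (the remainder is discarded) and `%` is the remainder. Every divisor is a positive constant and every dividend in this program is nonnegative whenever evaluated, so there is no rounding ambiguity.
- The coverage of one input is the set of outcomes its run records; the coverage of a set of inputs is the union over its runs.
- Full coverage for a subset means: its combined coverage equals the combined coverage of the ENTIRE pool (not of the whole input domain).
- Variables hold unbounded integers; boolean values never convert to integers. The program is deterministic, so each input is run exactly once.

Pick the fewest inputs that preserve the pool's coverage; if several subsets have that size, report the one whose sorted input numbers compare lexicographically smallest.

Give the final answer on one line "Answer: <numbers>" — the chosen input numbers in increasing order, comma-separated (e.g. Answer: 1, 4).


input #1 (b=4, x=6): events B1->F, B3->F, B6->E, B5->T; covers B1=F, B3=F, B5=T, B6=E
input #2 (b=4, x=5): events B1->F, B3->F, B6->E, B5->T; covers B1=F, B3=F, B5=T, B6=E
input #3 (b=4, x=9): events B1->F, B3->F, B6->E, B5->T; covers B1=F, B3=F, B5=T, B6=E
input #4 (b=7, x=7): events B1->F, B3->F, B6->S, B5->F; covers B1=F, B3=F, B5=F, B6=S
input #5 (b=8, x=1): events B1->T, B2->F, B3->F, B6->S, B5->F; covers B1=T, B2=F, B3=F, B5=F, B6=S
input #6 (b=9, x=7): events B1->F, B3->F, B6->S, B5->F; covers B1=F, B3=F, B5=F, B6=S
together the pool reaches 8 outcomes: B1=T, B1=F, B2=F, B3=F, B5=T, B5=F, B6=S, B6=E
every size-1 subset falls short of the 8 outcomes (best: 5/8)
the canonical winner is {1, 5}: size 2, full 8-outcome coverage, earliest index list among size-2 covers
Answer: 1, 5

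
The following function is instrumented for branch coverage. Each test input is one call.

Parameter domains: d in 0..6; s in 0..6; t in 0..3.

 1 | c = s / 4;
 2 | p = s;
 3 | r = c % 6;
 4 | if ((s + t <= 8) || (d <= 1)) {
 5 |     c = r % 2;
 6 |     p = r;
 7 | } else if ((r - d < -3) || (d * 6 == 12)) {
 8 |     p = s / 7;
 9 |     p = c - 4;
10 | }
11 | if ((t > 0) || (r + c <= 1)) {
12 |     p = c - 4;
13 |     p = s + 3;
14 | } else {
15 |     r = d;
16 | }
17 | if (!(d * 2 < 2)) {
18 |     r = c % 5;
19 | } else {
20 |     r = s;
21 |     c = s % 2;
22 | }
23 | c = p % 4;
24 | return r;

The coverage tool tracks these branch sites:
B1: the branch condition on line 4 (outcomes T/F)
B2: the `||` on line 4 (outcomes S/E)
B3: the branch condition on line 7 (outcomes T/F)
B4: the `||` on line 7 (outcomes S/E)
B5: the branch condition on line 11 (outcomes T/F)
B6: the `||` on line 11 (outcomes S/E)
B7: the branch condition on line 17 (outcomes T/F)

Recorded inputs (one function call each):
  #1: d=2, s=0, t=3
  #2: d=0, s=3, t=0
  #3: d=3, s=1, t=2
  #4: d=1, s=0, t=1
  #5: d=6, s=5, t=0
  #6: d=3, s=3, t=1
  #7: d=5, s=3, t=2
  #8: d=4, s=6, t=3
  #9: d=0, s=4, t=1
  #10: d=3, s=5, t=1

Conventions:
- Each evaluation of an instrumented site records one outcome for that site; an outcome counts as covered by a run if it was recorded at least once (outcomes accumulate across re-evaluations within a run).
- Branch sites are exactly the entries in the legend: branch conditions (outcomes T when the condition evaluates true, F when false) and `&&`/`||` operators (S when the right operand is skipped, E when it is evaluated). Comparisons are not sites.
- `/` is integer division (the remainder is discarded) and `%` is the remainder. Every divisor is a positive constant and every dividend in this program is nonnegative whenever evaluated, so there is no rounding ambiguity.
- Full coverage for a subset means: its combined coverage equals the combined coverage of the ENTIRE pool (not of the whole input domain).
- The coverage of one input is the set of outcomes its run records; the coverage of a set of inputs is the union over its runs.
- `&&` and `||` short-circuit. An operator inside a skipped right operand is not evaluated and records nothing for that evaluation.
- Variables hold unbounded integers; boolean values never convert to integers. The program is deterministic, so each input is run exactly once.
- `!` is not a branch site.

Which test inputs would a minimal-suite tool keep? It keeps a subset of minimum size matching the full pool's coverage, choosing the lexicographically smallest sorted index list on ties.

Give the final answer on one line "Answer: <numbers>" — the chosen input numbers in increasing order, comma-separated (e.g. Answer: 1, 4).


test 1 (d=2, s=0, t=3) hits B1=T, B2=S, B5=T, B6=S, B7=T
test 2 (d=0, s=3, t=0) hits B1=T, B2=S, B5=T, B6=E, B7=F
test 3 (d=3, s=1, t=2) hits B1=T, B2=S, B5=T, B6=S, B7=T
test 4 (d=1, s=0, t=1) hits B1=T, B2=S, B5=T, B6=S, B7=T
test 5 (d=6, s=5, t=0) hits B1=T, B2=S, B5=F, B6=E, B7=T
test 6 (d=3, s=3, t=1) hits B1=T, B2=S, B5=T, B6=S, B7=T
test 7 (d=5, s=3, t=2) hits B1=T, B2=S, B5=T, B6=S, B7=T
test 8 (d=4, s=6, t=3) hits B1=F, B2=E, B3=F, B4=E, B5=T, B6=S, B7=T
test 9 (d=0, s=4, t=1) hits B1=T, B2=S, B5=T, B6=S, B7=F
test 10 (d=3, s=5, t=1) hits B1=T, B2=S, B5=T, B6=S, B7=T
together the pool reaches 12 outcomes: B1=T, B1=F, B2=S, B2=E, B3=F, B4=E, B5=T, B5=F, B6=S, B6=E, B7=T, B7=F
size 1 is not enough: best union over all size-1 subsets is 7/12
size 2 is not enough: best union over all size-2 subsets is 11/12
the canonical winner is {2, 5, 8}: size 3, full 12-outcome coverage, earliest index list among size-3 covers
Answer: 2, 5, 8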